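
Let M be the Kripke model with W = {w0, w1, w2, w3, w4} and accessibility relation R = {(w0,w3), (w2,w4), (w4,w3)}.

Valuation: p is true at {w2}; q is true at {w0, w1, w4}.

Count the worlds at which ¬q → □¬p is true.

5

w0: ¬q is F, □¬p is T. ✓
w1: ¬q is F, □¬p is T. ✓
w2: ¬q is T, □¬p is T. ✓
w3: ¬q is T, □¬p is T. ✓
w4: ¬q is F, □¬p is T. ✓
Satisfying worlds: {w0, w1, w2, w3, w4}.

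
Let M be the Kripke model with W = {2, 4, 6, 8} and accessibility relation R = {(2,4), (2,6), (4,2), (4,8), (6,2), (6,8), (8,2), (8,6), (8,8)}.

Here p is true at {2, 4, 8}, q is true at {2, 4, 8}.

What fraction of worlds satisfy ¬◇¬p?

1/2

2: ◇¬p is T. ✗
4: ◇¬p is F. ✓
6: ◇¬p is F. ✓
8: ◇¬p is T. ✗
That's 2 of 4 worlds, so 2/4 = 1/2.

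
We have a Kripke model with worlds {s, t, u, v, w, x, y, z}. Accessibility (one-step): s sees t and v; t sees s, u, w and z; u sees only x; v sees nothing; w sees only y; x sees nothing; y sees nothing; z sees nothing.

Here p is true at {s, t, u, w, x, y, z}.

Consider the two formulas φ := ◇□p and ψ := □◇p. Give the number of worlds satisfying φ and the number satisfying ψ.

4 and 4

For ◇□p:
s: successors {t, v}; □p there: t:T, v:T. ✓
t: successors {s, u, w, z}; □p there: s:F, u:T, w:T, z:T. ✓
u: successors {x}; □p there: x:T. ✓
v: no successors, so ◇□p fails. ✗
w: successors {y}; □p there: y:T. ✓
x: no successors, so ◇□p fails. ✗
y: no successors, so ◇□p fails. ✗
z: no successors, so ◇□p fails. ✗
— 4 worlds.
For □◇p:
s: successors {t, v}; ◇p there: t:T, v:F. ✗
t: successors {s, u, w, z}; ◇p there: s:T, u:T, w:T, z:F. ✗
u: successors {x}; ◇p there: x:F. ✗
v: no successors, so □◇p holds vacuously. ✓
w: successors {y}; ◇p there: y:F. ✗
x: no successors, so □◇p holds vacuously. ✓
y: no successors, so □◇p holds vacuously. ✓
z: no successors, so □◇p holds vacuously. ✓
— 4 worlds.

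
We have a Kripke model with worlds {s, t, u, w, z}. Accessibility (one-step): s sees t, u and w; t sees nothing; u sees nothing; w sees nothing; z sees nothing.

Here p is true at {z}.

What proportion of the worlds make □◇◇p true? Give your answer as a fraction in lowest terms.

4/5

s: successors {t, u, w}; ◇◇p there: t:F, u:F, w:F. ✗
t: no successors, so □◇◇p holds vacuously. ✓
u: no successors, so □◇◇p holds vacuously. ✓
w: no successors, so □◇◇p holds vacuously. ✓
z: no successors, so □◇◇p holds vacuously. ✓
That's 4 of 5 worlds, so 4/5.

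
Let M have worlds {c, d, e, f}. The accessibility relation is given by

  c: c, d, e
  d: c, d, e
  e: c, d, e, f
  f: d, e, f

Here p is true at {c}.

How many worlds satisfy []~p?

c: successors {c, d, e}; ~p there: c:F, d:T, e:T. ✗
d: successors {c, d, e}; ~p there: c:F, d:T, e:T. ✗
e: successors {c, d, e, f}; ~p there: c:F, d:T, e:T, f:T. ✗
f: successors {d, e, f}; ~p there: d:T, e:T, f:T. ✓
Satisfying worlds: {f}.

1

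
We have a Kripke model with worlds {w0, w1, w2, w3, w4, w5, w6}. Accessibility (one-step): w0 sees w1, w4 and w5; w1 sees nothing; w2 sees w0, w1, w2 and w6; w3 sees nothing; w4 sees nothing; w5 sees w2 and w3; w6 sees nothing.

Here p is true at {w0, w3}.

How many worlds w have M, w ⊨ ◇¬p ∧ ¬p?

2

w0: ◇¬p is T, ¬p is F. ✗
w1: ◇¬p is F, ¬p is T. ✗
w2: ◇¬p is T, ¬p is T. ✓
w3: ◇¬p is F, ¬p is F. ✗
w4: ◇¬p is F, ¬p is T. ✗
w5: ◇¬p is T, ¬p is T. ✓
w6: ◇¬p is F, ¬p is T. ✗
Satisfying worlds: {w2, w5}.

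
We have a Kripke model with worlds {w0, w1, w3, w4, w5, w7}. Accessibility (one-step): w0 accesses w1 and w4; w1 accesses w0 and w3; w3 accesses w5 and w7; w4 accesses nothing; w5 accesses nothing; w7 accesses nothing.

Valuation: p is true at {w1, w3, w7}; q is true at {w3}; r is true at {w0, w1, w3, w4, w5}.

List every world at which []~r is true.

{w4, w5, w7}

w0: successors {w1, w4}; ~r there: w1:F, w4:F. ✗
w1: successors {w0, w3}; ~r there: w0:F, w3:F. ✗
w3: successors {w5, w7}; ~r there: w5:F, w7:T. ✗
w4: no successors, so []~r holds vacuously. ✓
w5: no successors, so []~r holds vacuously. ✓
w7: no successors, so []~r holds vacuously. ✓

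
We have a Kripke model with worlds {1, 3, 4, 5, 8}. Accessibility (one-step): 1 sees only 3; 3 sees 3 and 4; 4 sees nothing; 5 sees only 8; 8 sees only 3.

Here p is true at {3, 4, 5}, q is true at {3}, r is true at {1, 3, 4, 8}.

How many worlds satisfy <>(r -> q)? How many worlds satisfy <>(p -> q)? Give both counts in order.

For <>(r -> q):
1: successors {3}; r -> q there: 3:T. ✓
3: successors {3, 4}; r -> q there: 3:T, 4:F. ✓
4: no successors, so <>(r -> q) fails. ✗
5: successors {8}; r -> q there: 8:F. ✗
8: successors {3}; r -> q there: 3:T. ✓
— 3 worlds.
For <>(p -> q):
1: successors {3}; p -> q there: 3:T. ✓
3: successors {3, 4}; p -> q there: 3:T, 4:F. ✓
4: no successors, so <>(p -> q) fails. ✗
5: successors {8}; p -> q there: 8:T. ✓
8: successors {3}; p -> q there: 3:T. ✓
— 4 worlds.

3 and 4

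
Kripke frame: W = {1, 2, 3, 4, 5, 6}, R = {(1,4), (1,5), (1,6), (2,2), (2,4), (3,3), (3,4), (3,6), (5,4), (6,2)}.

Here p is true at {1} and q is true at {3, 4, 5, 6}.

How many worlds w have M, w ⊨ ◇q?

1: successors {4, 5, 6}; q there: 4:T, 5:T, 6:T. ✓
2: successors {2, 4}; q there: 2:F, 4:T. ✓
3: successors {3, 4, 6}; q there: 3:T, 4:T, 6:T. ✓
4: no successors, so ◇q fails. ✗
5: successors {4}; q there: 4:T. ✓
6: successors {2}; q there: 2:F. ✗
Satisfying worlds: {1, 2, 3, 5}.

4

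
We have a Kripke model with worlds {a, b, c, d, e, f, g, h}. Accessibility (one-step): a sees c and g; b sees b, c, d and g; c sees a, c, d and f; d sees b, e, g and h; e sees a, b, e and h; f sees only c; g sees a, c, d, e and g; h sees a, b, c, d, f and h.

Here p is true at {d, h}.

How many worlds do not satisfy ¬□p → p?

6

a: ¬□p is T, p is F. ✗
b: ¬□p is T, p is F. ✗
c: ¬□p is T, p is F. ✗
d: ¬□p is T, p is T. ✓
e: ¬□p is T, p is F. ✗
f: ¬□p is T, p is F. ✗
g: ¬□p is T, p is F. ✗
h: ¬□p is T, p is T. ✓
Satisfying worlds: {d, h}.
So ¬□p → p fails at the other 6 worlds.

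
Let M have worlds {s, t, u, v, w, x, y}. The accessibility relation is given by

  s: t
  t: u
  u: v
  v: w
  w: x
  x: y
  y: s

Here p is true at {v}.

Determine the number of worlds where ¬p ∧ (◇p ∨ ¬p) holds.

s: ¬p is T, ◇p ∨ ¬p is T. ✓
t: ¬p is T, ◇p ∨ ¬p is T. ✓
u: ¬p is T, ◇p ∨ ¬p is T. ✓
v: ¬p is F, ◇p ∨ ¬p is F. ✗
w: ¬p is T, ◇p ∨ ¬p is T. ✓
x: ¬p is T, ◇p ∨ ¬p is T. ✓
y: ¬p is T, ◇p ∨ ¬p is T. ✓
Satisfying worlds: {s, t, u, w, x, y}.

6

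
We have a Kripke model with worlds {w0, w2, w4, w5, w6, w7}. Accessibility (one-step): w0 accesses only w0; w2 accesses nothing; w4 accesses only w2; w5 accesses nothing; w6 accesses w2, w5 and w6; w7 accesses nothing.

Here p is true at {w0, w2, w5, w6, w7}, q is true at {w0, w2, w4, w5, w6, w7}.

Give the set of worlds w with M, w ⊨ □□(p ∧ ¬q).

w0: successors {w0}; □(p ∧ ¬q) there: w0:F. ✗
w2: no successors, so □□(p ∧ ¬q) holds vacuously. ✓
w4: successors {w2}; □(p ∧ ¬q) there: w2:T. ✓
w5: no successors, so □□(p ∧ ¬q) holds vacuously. ✓
w6: successors {w2, w5, w6}; □(p ∧ ¬q) there: w2:T, w5:T, w6:F. ✗
w7: no successors, so □□(p ∧ ¬q) holds vacuously. ✓

{w2, w4, w5, w7}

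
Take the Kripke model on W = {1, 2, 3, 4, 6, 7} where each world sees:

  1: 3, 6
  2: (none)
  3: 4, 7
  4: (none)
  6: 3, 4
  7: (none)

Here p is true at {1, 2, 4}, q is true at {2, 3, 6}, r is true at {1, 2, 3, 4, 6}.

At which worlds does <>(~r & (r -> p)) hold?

{3}

1: successors {3, 6}; ~r & (r -> p) there: 3:F, 6:F. ✗
2: no successors, so <>(~r & (r -> p)) fails. ✗
3: successors {4, 7}; ~r & (r -> p) there: 4:F, 7:T. ✓
4: no successors, so <>(~r & (r -> p)) fails. ✗
6: successors {3, 4}; ~r & (r -> p) there: 3:F, 4:F. ✗
7: no successors, so <>(~r & (r -> p)) fails. ✗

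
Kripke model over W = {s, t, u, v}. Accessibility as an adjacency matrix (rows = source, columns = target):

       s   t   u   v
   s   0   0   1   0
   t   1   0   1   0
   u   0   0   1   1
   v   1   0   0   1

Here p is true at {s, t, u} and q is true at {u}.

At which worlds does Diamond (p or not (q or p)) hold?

s: successors {u}; p or not (q or p) there: u:T. ✓
t: successors {s, u}; p or not (q or p) there: s:T, u:T. ✓
u: successors {u, v}; p or not (q or p) there: u:T, v:T. ✓
v: successors {s, v}; p or not (q or p) there: s:T, v:T. ✓

{s, t, u, v}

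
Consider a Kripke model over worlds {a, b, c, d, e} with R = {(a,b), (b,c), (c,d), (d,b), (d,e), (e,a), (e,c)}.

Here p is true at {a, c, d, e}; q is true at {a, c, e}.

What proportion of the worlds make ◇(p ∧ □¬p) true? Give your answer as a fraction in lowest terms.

a: successors {b}; p ∧ □¬p there: b:F. ✗
b: successors {c}; p ∧ □¬p there: c:F. ✗
c: successors {d}; p ∧ □¬p there: d:F. ✗
d: successors {b, e}; p ∧ □¬p there: b:F, e:F. ✗
e: successors {a, c}; p ∧ □¬p there: a:T, c:F. ✓
That's 1 of 5 worlds, so 1/5.

1/5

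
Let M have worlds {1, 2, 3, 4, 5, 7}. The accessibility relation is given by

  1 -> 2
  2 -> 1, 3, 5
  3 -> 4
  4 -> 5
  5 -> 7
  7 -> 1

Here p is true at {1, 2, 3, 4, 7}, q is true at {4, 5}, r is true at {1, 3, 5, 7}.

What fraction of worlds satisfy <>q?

1: successors {2}; q there: 2:F. ✗
2: successors {1, 3, 5}; q there: 1:F, 3:F, 5:T. ✓
3: successors {4}; q there: 4:T. ✓
4: successors {5}; q there: 5:T. ✓
5: successors {7}; q there: 7:F. ✗
7: successors {1}; q there: 1:F. ✗
That's 3 of 6 worlds, so 3/6 = 1/2.

1/2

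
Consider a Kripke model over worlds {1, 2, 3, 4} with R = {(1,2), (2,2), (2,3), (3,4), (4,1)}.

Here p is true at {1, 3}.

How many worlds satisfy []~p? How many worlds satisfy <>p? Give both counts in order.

For []~p:
1: successors {2}; ~p there: 2:T. ✓
2: successors {2, 3}; ~p there: 2:T, 3:F. ✗
3: successors {4}; ~p there: 4:T. ✓
4: successors {1}; ~p there: 1:F. ✗
— 2 worlds.
For <>p:
1: successors {2}; p there: 2:F. ✗
2: successors {2, 3}; p there: 2:F, 3:T. ✓
3: successors {4}; p there: 4:F. ✗
4: successors {1}; p there: 1:T. ✓
— 2 worlds.

2 and 2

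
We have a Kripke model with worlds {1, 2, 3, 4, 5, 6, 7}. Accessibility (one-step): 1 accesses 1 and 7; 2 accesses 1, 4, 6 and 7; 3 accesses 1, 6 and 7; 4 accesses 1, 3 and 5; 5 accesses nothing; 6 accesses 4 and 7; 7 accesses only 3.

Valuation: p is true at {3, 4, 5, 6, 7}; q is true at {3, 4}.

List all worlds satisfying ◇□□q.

{4}

1: successors {1, 7}; □□q there: 1:F, 7:F. ✗
2: successors {1, 4, 6, 7}; □□q there: 1:F, 4:F, 6:F, 7:F. ✗
3: successors {1, 6, 7}; □□q there: 1:F, 6:F, 7:F. ✗
4: successors {1, 3, 5}; □□q there: 1:F, 3:F, 5:T. ✓
5: no successors, so ◇□□q fails. ✗
6: successors {4, 7}; □□q there: 4:F, 7:F. ✗
7: successors {3}; □□q there: 3:F. ✗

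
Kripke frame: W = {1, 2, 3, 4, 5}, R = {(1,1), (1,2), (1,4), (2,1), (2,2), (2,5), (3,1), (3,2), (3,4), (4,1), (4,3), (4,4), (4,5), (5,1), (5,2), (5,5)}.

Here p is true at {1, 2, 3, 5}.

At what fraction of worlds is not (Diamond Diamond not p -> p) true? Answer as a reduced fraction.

1/5

1: Diamond Diamond not p -> p is T. ✗
2: Diamond Diamond not p -> p is T. ✗
3: Diamond Diamond not p -> p is T. ✗
4: Diamond Diamond not p -> p is F. ✓
5: Diamond Diamond not p -> p is T. ✗
That's 1 of 5 worlds, so 1/5.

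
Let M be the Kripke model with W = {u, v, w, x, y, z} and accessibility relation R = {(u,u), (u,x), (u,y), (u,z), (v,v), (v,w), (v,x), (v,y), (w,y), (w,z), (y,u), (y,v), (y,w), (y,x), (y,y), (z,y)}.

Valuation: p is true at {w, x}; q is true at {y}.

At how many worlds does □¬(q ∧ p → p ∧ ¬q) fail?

u: successors {u, x, y, z}; ¬(q ∧ p → p ∧ ¬q) there: u:F, x:F, y:F, z:F. ✗
v: successors {v, w, x, y}; ¬(q ∧ p → p ∧ ¬q) there: v:F, w:F, x:F, y:F. ✗
w: successors {y, z}; ¬(q ∧ p → p ∧ ¬q) there: y:F, z:F. ✗
x: no successors, so □¬(q ∧ p → p ∧ ¬q) holds vacuously. ✓
y: successors {u, v, w, x, y}; ¬(q ∧ p → p ∧ ¬q) there: u:F, v:F, w:F, x:F, y:F. ✗
z: successors {y}; ¬(q ∧ p → p ∧ ¬q) there: y:F. ✗
Satisfying worlds: {x}.
So □¬(q ∧ p → p ∧ ¬q) fails at the other 5 worlds.

5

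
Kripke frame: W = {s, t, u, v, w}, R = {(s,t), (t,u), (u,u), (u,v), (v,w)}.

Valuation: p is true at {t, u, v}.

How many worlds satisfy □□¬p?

2

s: successors {t}; □¬p there: t:F. ✗
t: successors {u}; □¬p there: u:F. ✗
u: successors {u, v}; □¬p there: u:F, v:T. ✗
v: successors {w}; □¬p there: w:T. ✓
w: no successors, so □□¬p holds vacuously. ✓
Satisfying worlds: {v, w}.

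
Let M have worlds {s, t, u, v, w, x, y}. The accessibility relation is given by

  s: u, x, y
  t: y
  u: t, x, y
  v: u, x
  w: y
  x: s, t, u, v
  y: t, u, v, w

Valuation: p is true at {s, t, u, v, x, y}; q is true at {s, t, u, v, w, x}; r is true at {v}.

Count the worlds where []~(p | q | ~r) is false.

7

s: successors {u, x, y}; ~(p | q | ~r) there: u:F, x:F, y:F. ✗
t: successors {y}; ~(p | q | ~r) there: y:F. ✗
u: successors {t, x, y}; ~(p | q | ~r) there: t:F, x:F, y:F. ✗
v: successors {u, x}; ~(p | q | ~r) there: u:F, x:F. ✗
w: successors {y}; ~(p | q | ~r) there: y:F. ✗
x: successors {s, t, u, v}; ~(p | q | ~r) there: s:F, t:F, u:F, v:F. ✗
y: successors {t, u, v, w}; ~(p | q | ~r) there: t:F, u:F, v:F, w:F. ✗
Satisfying worlds: ∅.
So []~(p | q | ~r) fails at the other 7 worlds.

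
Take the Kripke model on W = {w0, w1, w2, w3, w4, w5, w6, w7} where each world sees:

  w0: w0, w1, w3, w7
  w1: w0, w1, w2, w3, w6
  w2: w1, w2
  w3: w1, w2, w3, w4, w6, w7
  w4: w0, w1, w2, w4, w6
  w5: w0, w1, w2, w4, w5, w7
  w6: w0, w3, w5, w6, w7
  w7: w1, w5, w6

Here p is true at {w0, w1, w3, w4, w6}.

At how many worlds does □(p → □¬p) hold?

0

w0: successors {w0, w1, w3, w7}; p → □¬p there: w0:F, w1:F, w3:F, w7:T. ✗
w1: successors {w0, w1, w2, w3, w6}; p → □¬p there: w0:F, w1:F, w2:T, w3:F, w6:F. ✗
w2: successors {w1, w2}; p → □¬p there: w1:F, w2:T. ✗
w3: successors {w1, w2, w3, w4, w6, w7}; p → □¬p there: w1:F, w2:T, w3:F, w4:F, w6:F, w7:T. ✗
w4: successors {w0, w1, w2, w4, w6}; p → □¬p there: w0:F, w1:F, w2:T, w4:F, w6:F. ✗
w5: successors {w0, w1, w2, w4, w5, w7}; p → □¬p there: w0:F, w1:F, w2:T, w4:F, w5:T, w7:T. ✗
w6: successors {w0, w3, w5, w6, w7}; p → □¬p there: w0:F, w3:F, w5:T, w6:F, w7:T. ✗
w7: successors {w1, w5, w6}; p → □¬p there: w1:F, w5:T, w6:F. ✗
Satisfying worlds: ∅.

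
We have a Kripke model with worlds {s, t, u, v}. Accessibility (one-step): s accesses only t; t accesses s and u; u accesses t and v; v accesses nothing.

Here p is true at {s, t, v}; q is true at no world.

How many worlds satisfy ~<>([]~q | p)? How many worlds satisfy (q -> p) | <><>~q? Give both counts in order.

1 and 4

For ~<>([]~q | p):
s: <>([]~q | p) is T. ✗
t: <>([]~q | p) is T. ✗
u: <>([]~q | p) is T. ✗
v: <>([]~q | p) is F. ✓
— 1 world.
For (q -> p) | <><>~q:
s: q -> p is T, <><>~q is T. ✓
t: q -> p is T, <><>~q is T. ✓
u: q -> p is T, <><>~q is T. ✓
v: q -> p is T, <><>~q is F. ✓
— 4 worlds.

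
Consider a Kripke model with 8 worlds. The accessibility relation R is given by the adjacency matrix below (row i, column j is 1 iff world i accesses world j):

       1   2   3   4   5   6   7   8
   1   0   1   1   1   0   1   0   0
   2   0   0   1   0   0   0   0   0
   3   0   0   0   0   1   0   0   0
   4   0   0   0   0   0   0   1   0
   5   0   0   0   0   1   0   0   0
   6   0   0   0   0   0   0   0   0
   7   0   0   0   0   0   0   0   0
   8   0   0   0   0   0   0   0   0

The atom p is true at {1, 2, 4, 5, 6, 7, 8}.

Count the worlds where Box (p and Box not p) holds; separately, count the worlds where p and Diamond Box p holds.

For Box (p and Box not p):
1: successors {2, 3, 4, 6}; p and Box not p there: 2:T, 3:F, 4:F, 6:T. ✗
2: successors {3}; p and Box not p there: 3:F. ✗
3: successors {5}; p and Box not p there: 5:F. ✗
4: successors {7}; p and Box not p there: 7:T. ✓
5: successors {5}; p and Box not p there: 5:F. ✗
6: no successors, so Box (p and Box not p) holds vacuously. ✓
7: no successors, so Box (p and Box not p) holds vacuously. ✓
8: no successors, so Box (p and Box not p) holds vacuously. ✓
— 4 worlds.
For p and Diamond Box p:
1: p is T, Diamond Box p is T. ✓
2: p is T, Diamond Box p is T. ✓
3: p is F, Diamond Box p is T. ✗
4: p is T, Diamond Box p is T. ✓
5: p is T, Diamond Box p is T. ✓
6: p is T, Diamond Box p is F. ✗
7: p is T, Diamond Box p is F. ✗
8: p is T, Diamond Box p is F. ✗
— 4 worlds.

4 and 4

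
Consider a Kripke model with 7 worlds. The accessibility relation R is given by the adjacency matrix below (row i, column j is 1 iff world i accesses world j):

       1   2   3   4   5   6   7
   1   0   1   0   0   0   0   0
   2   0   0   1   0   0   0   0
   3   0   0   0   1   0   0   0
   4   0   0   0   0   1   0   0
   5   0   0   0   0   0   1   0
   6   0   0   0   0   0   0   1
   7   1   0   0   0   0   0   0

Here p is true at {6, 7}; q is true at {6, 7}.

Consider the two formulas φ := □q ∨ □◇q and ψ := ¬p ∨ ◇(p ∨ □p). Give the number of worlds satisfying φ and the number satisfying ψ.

3 and 6

For □q ∨ □◇q:
1: □q is F, □◇q is F. ✗
2: □q is F, □◇q is F. ✗
3: □q is F, □◇q is F. ✗
4: □q is F, □◇q is T. ✓
5: □q is T, □◇q is T. ✓
6: □q is T, □◇q is F. ✓
7: □q is F, □◇q is F. ✗
— 3 worlds.
For ¬p ∨ ◇(p ∨ □p):
1: ¬p is T, ◇(p ∨ □p) is F. ✓
2: ¬p is T, ◇(p ∨ □p) is F. ✓
3: ¬p is T, ◇(p ∨ □p) is F. ✓
4: ¬p is T, ◇(p ∨ □p) is T. ✓
5: ¬p is T, ◇(p ∨ □p) is T. ✓
6: ¬p is F, ◇(p ∨ □p) is T. ✓
7: ¬p is F, ◇(p ∨ □p) is F. ✗
— 6 worlds.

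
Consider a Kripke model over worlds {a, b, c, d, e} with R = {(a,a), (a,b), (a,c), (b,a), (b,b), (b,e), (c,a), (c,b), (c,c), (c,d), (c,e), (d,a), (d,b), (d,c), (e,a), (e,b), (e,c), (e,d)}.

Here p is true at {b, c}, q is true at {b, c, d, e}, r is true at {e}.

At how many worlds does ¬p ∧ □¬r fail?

a: ¬p is T, □¬r is T. ✓
b: ¬p is F, □¬r is F. ✗
c: ¬p is F, □¬r is F. ✗
d: ¬p is T, □¬r is T. ✓
e: ¬p is T, □¬r is T. ✓
Satisfying worlds: {a, d, e}.
So ¬p ∧ □¬r fails at the other 2 worlds.

2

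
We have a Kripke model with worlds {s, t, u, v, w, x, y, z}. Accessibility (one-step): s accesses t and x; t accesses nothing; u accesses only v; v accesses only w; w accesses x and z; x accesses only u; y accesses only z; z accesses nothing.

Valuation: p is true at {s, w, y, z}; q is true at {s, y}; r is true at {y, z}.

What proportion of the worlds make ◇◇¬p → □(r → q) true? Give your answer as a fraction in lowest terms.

7/8

s: ◇◇¬p is T, □(r → q) is T. ✓
t: ◇◇¬p is F, □(r → q) is T. ✓
u: ◇◇¬p is F, □(r → q) is T. ✓
v: ◇◇¬p is T, □(r → q) is T. ✓
w: ◇◇¬p is T, □(r → q) is F. ✗
x: ◇◇¬p is T, □(r → q) is T. ✓
y: ◇◇¬p is F, □(r → q) is F. ✓
z: ◇◇¬p is F, □(r → q) is T. ✓
That's 7 of 8 worlds, so 7/8.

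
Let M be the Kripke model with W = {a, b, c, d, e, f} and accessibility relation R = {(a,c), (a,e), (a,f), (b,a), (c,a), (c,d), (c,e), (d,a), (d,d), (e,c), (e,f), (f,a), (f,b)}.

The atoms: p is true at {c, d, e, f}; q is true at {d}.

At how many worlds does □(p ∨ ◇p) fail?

a: successors {c, e, f}; p ∨ ◇p there: c:T, e:T, f:T. ✓
b: successors {a}; p ∨ ◇p there: a:T. ✓
c: successors {a, d, e}; p ∨ ◇p there: a:T, d:T, e:T. ✓
d: successors {a, d}; p ∨ ◇p there: a:T, d:T. ✓
e: successors {c, f}; p ∨ ◇p there: c:T, f:T. ✓
f: successors {a, b}; p ∨ ◇p there: a:T, b:F. ✗
Satisfying worlds: {a, b, c, d, e}.
So □(p ∨ ◇p) fails at the other 1 world.

1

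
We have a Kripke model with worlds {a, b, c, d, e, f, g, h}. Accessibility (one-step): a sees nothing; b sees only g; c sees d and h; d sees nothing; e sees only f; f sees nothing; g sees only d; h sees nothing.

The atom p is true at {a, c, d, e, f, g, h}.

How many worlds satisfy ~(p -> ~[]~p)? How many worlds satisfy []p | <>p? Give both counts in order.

For ~(p -> ~[]~p):
a: p -> ~[]~p is F. ✓
b: p -> ~[]~p is T. ✗
c: p -> ~[]~p is T. ✗
d: p -> ~[]~p is F. ✓
e: p -> ~[]~p is T. ✗
f: p -> ~[]~p is F. ✓
g: p -> ~[]~p is T. ✗
h: p -> ~[]~p is F. ✓
— 4 worlds.
For []p | <>p:
a: []p is T, <>p is F. ✓
b: []p is T, <>p is T. ✓
c: []p is T, <>p is T. ✓
d: []p is T, <>p is F. ✓
e: []p is T, <>p is T. ✓
f: []p is T, <>p is F. ✓
g: []p is T, <>p is T. ✓
h: []p is T, <>p is F. ✓
— 8 worlds.

4 and 8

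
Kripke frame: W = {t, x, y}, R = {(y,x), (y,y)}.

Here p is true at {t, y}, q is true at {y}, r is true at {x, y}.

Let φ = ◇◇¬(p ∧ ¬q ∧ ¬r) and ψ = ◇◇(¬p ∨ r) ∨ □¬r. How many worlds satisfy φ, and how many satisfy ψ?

For ◇◇¬(p ∧ ¬q ∧ ¬r):
t: no successors, so ◇◇¬(p ∧ ¬q ∧ ¬r) fails. ✗
x: no successors, so ◇◇¬(p ∧ ¬q ∧ ¬r) fails. ✗
y: successors {x, y}; ◇¬(p ∧ ¬q ∧ ¬r) there: x:F, y:T. ✓
— 1 world.
For ◇◇(¬p ∨ r) ∨ □¬r:
t: ◇◇(¬p ∨ r) is F, □¬r is T. ✓
x: ◇◇(¬p ∨ r) is F, □¬r is T. ✓
y: ◇◇(¬p ∨ r) is T, □¬r is F. ✓
— 3 worlds.

1 and 3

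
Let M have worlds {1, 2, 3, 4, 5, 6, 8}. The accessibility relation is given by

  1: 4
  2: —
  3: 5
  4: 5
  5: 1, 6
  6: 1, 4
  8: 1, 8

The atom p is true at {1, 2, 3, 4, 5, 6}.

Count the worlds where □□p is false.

1

1: successors {4}; □p there: 4:T. ✓
2: no successors, so □□p holds vacuously. ✓
3: successors {5}; □p there: 5:T. ✓
4: successors {5}; □p there: 5:T. ✓
5: successors {1, 6}; □p there: 1:T, 6:T. ✓
6: successors {1, 4}; □p there: 1:T, 4:T. ✓
8: successors {1, 8}; □p there: 1:T, 8:F. ✗
Satisfying worlds: {1, 2, 3, 4, 5, 6}.
So □□p fails at the other 1 world.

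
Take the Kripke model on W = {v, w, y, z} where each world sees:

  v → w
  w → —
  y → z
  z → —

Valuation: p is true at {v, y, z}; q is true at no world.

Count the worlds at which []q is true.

v: successors {w}; q there: w:F. ✗
w: no successors, so []q holds vacuously. ✓
y: successors {z}; q there: z:F. ✗
z: no successors, so []q holds vacuously. ✓
Satisfying worlds: {w, z}.

2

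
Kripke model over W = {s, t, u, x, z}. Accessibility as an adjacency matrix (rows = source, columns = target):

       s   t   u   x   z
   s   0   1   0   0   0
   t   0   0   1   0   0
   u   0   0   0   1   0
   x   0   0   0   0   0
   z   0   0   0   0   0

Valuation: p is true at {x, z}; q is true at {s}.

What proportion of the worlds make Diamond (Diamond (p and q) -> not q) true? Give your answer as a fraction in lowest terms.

s: successors {t}; Diamond (p and q) -> not q there: t:T. ✓
t: successors {u}; Diamond (p and q) -> not q there: u:T. ✓
u: successors {x}; Diamond (p and q) -> not q there: x:T. ✓
x: no successors, so Diamond (Diamond (p and q) -> not q) fails. ✗
z: no successors, so Diamond (Diamond (p and q) -> not q) fails. ✗
That's 3 of 5 worlds, so 3/5.

3/5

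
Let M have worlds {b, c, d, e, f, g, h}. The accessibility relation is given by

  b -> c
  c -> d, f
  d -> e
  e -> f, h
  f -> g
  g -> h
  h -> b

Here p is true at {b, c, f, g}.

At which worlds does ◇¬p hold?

b: successors {c}; ¬p there: c:F. ✗
c: successors {d, f}; ¬p there: d:T, f:F. ✓
d: successors {e}; ¬p there: e:T. ✓
e: successors {f, h}; ¬p there: f:F, h:T. ✓
f: successors {g}; ¬p there: g:F. ✗
g: successors {h}; ¬p there: h:T. ✓
h: successors {b}; ¬p there: b:F. ✗

{c, d, e, g}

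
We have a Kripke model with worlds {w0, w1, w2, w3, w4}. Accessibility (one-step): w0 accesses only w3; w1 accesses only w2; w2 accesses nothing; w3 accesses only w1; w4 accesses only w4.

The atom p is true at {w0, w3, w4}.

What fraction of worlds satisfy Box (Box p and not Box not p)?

w0: successors {w3}; Box p and not Box not p there: w3:F. ✗
w1: successors {w2}; Box p and not Box not p there: w2:F. ✗
w2: no successors, so Box (Box p and not Box not p) holds vacuously. ✓
w3: successors {w1}; Box p and not Box not p there: w1:F. ✗
w4: successors {w4}; Box p and not Box not p there: w4:T. ✓
That's 2 of 5 worlds, so 2/5.

2/5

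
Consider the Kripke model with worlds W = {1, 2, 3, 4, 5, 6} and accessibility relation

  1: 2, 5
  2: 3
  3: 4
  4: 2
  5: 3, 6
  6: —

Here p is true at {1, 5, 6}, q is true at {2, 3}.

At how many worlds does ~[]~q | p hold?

5

1: ~[]~q is T, p is T. ✓
2: ~[]~q is T, p is F. ✓
3: ~[]~q is F, p is F. ✗
4: ~[]~q is T, p is F. ✓
5: ~[]~q is T, p is T. ✓
6: ~[]~q is F, p is T. ✓
Satisfying worlds: {1, 2, 4, 5, 6}.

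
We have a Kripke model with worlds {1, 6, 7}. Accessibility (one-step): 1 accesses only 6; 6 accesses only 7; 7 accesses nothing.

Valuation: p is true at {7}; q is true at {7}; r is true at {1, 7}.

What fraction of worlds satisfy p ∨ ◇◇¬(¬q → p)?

1/3

1: p is F, ◇◇¬(¬q → p) is F. ✗
6: p is F, ◇◇¬(¬q → p) is F. ✗
7: p is T, ◇◇¬(¬q → p) is F. ✓
That's 1 of 3 worlds, so 1/3.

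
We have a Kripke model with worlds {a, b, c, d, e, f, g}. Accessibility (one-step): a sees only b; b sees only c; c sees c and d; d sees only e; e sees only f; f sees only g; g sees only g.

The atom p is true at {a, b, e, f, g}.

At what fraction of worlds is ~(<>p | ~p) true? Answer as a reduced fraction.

1/7

a: <>p | ~p is T. ✗
b: <>p | ~p is F. ✓
c: <>p | ~p is T. ✗
d: <>p | ~p is T. ✗
e: <>p | ~p is T. ✗
f: <>p | ~p is T. ✗
g: <>p | ~p is T. ✗
That's 1 of 7 worlds, so 1/7.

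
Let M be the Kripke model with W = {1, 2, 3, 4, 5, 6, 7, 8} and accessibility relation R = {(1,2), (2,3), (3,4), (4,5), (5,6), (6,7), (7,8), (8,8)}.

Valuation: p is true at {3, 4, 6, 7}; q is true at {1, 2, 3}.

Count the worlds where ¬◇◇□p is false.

1: ◇◇□p is T. ✗
2: ◇◇□p is F. ✓
3: ◇◇□p is T. ✗
4: ◇◇□p is T. ✗
5: ◇◇□p is F. ✓
6: ◇◇□p is F. ✓
7: ◇◇□p is F. ✓
8: ◇◇□p is F. ✓
Satisfying worlds: {2, 5, 6, 7, 8}.
So ¬◇◇□p fails at the other 3 worlds.

3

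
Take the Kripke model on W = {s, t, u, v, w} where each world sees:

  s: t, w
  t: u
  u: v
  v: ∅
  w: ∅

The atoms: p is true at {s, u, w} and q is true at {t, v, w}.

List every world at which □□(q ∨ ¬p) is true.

s: successors {t, w}; □(q ∨ ¬p) there: t:F, w:T. ✗
t: successors {u}; □(q ∨ ¬p) there: u:T. ✓
u: successors {v}; □(q ∨ ¬p) there: v:T. ✓
v: no successors, so □□(q ∨ ¬p) holds vacuously. ✓
w: no successors, so □□(q ∨ ¬p) holds vacuously. ✓

{t, u, v, w}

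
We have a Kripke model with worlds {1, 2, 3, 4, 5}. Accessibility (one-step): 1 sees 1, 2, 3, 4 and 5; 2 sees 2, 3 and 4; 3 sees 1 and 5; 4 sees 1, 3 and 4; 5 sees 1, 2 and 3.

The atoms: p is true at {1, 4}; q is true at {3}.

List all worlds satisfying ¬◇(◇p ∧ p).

1: ◇(◇p ∧ p) is T. ✗
2: ◇(◇p ∧ p) is T. ✗
3: ◇(◇p ∧ p) is T. ✗
4: ◇(◇p ∧ p) is T. ✗
5: ◇(◇p ∧ p) is T. ✗

∅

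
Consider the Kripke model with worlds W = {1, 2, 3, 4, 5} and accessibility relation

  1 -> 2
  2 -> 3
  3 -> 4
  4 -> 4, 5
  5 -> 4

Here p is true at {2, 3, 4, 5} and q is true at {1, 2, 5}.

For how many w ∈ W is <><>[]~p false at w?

5

1: successors {2}; <>[]~p there: 2:F. ✗
2: successors {3}; <>[]~p there: 3:F. ✗
3: successors {4}; <>[]~p there: 4:F. ✗
4: successors {4, 5}; <>[]~p there: 4:F, 5:F. ✗
5: successors {4}; <>[]~p there: 4:F. ✗
Satisfying worlds: ∅.
So <><>[]~p fails at the other 5 worlds.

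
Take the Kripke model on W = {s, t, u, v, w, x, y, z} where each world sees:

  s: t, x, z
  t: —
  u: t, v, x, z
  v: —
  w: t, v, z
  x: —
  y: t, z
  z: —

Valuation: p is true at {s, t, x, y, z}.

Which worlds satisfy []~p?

s: successors {t, x, z}; ~p there: t:F, x:F, z:F. ✗
t: no successors, so []~p holds vacuously. ✓
u: successors {t, v, x, z}; ~p there: t:F, v:T, x:F, z:F. ✗
v: no successors, so []~p holds vacuously. ✓
w: successors {t, v, z}; ~p there: t:F, v:T, z:F. ✗
x: no successors, so []~p holds vacuously. ✓
y: successors {t, z}; ~p there: t:F, z:F. ✗
z: no successors, so []~p holds vacuously. ✓

{t, v, x, z}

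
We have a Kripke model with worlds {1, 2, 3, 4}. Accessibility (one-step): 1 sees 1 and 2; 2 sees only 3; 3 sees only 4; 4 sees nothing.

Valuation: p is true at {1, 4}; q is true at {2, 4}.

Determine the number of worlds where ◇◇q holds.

1: successors {1, 2}; ◇q there: 1:T, 2:F. ✓
2: successors {3}; ◇q there: 3:T. ✓
3: successors {4}; ◇q there: 4:F. ✗
4: no successors, so ◇◇q fails. ✗
Satisfying worlds: {1, 2}.

2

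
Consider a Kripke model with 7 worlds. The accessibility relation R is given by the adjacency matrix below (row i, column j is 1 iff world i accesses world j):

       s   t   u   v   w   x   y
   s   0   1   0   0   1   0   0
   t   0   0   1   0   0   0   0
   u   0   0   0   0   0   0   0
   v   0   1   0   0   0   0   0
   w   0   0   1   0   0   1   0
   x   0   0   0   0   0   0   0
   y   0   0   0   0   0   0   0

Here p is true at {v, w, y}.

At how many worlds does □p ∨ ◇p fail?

3

s: □p is F, ◇p is T. ✓
t: □p is F, ◇p is F. ✗
u: □p is T, ◇p is F. ✓
v: □p is F, ◇p is F. ✗
w: □p is F, ◇p is F. ✗
x: □p is T, ◇p is F. ✓
y: □p is T, ◇p is F. ✓
Satisfying worlds: {s, u, x, y}.
So □p ∨ ◇p fails at the other 3 worlds.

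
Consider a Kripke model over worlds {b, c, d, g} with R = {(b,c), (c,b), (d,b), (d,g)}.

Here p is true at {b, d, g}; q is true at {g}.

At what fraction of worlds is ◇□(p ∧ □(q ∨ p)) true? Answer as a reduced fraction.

1/4

b: successors {c}; □(p ∧ □(q ∨ p)) there: c:F. ✗
c: successors {b}; □(p ∧ □(q ∨ p)) there: b:F. ✗
d: successors {b, g}; □(p ∧ □(q ∨ p)) there: b:F, g:T. ✓
g: no successors, so ◇□(p ∧ □(q ∨ p)) fails. ✗
That's 1 of 4 worlds, so 1/4.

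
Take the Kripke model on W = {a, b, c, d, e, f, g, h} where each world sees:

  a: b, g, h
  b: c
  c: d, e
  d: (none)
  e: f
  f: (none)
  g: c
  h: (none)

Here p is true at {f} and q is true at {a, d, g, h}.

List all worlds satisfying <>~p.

a: successors {b, g, h}; ~p there: b:T, g:T, h:T. ✓
b: successors {c}; ~p there: c:T. ✓
c: successors {d, e}; ~p there: d:T, e:T. ✓
d: no successors, so <>~p fails. ✗
e: successors {f}; ~p there: f:F. ✗
f: no successors, so <>~p fails. ✗
g: successors {c}; ~p there: c:T. ✓
h: no successors, so <>~p fails. ✗

{a, b, c, g}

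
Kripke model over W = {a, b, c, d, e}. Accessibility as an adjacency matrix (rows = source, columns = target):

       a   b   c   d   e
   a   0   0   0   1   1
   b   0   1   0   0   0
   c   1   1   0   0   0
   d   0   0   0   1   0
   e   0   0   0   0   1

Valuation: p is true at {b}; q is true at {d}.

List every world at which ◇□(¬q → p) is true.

{a, b, c, d}

a: successors {d, e}; □(¬q → p) there: d:T, e:F. ✓
b: successors {b}; □(¬q → p) there: b:T. ✓
c: successors {a, b}; □(¬q → p) there: a:F, b:T. ✓
d: successors {d}; □(¬q → p) there: d:T. ✓
e: successors {e}; □(¬q → p) there: e:F. ✗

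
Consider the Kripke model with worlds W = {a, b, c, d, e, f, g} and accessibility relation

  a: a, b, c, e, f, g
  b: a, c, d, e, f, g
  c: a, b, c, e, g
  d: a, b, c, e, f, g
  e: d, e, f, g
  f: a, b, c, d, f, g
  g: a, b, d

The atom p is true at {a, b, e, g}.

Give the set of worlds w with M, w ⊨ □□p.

a: successors {a, b, c, e, f, g}; □p there: a:F, b:F, c:F, e:F, f:F, g:F. ✗
b: successors {a, c, d, e, f, g}; □p there: a:F, c:F, d:F, e:F, f:F, g:F. ✗
c: successors {a, b, c, e, g}; □p there: a:F, b:F, c:F, e:F, g:F. ✗
d: successors {a, b, c, e, f, g}; □p there: a:F, b:F, c:F, e:F, f:F, g:F. ✗
e: successors {d, e, f, g}; □p there: d:F, e:F, f:F, g:F. ✗
f: successors {a, b, c, d, f, g}; □p there: a:F, b:F, c:F, d:F, f:F, g:F. ✗
g: successors {a, b, d}; □p there: a:F, b:F, d:F. ✗

∅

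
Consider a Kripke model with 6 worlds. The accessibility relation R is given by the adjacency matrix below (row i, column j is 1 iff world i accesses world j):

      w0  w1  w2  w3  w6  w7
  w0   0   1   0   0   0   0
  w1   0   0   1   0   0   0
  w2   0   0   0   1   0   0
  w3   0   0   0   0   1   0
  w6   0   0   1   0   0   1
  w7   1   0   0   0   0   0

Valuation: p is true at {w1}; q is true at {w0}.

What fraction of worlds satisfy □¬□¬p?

1/6

w0: successors {w1}; ¬□¬p there: w1:F. ✗
w1: successors {w2}; ¬□¬p there: w2:F. ✗
w2: successors {w3}; ¬□¬p there: w3:F. ✗
w3: successors {w6}; ¬□¬p there: w6:F. ✗
w6: successors {w2, w7}; ¬□¬p there: w2:F, w7:F. ✗
w7: successors {w0}; ¬□¬p there: w0:T. ✓
That's 1 of 6 worlds, so 1/6.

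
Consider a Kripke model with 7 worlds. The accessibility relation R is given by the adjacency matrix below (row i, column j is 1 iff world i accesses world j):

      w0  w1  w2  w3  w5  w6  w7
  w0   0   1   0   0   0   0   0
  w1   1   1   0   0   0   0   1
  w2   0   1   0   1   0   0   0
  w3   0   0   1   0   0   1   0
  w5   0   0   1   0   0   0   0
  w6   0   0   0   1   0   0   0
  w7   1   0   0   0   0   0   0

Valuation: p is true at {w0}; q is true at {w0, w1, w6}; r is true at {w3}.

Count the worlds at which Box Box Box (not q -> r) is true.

w0: successors {w1}; Box Box (not q -> r) there: w1:F. ✗
w1: successors {w0, w1, w7}; Box Box (not q -> r) there: w0:F, w1:F, w7:T. ✗
w2: successors {w1, w3}; Box Box (not q -> r) there: w1:F, w3:T. ✗
w3: successors {w2, w6}; Box Box (not q -> r) there: w2:F, w6:F. ✗
w5: successors {w2}; Box Box (not q -> r) there: w2:F. ✗
w6: successors {w3}; Box Box (not q -> r) there: w3:T. ✓
w7: successors {w0}; Box Box (not q -> r) there: w0:F. ✗
Satisfying worlds: {w6}.

1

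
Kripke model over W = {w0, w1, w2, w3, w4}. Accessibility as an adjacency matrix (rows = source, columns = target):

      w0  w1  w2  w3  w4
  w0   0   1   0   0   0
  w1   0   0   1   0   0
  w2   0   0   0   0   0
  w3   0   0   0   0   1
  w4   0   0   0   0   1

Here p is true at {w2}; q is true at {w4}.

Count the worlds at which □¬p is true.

4

w0: successors {w1}; ¬p there: w1:T. ✓
w1: successors {w2}; ¬p there: w2:F. ✗
w2: no successors, so □¬p holds vacuously. ✓
w3: successors {w4}; ¬p there: w4:T. ✓
w4: successors {w4}; ¬p there: w4:T. ✓
Satisfying worlds: {w0, w2, w3, w4}.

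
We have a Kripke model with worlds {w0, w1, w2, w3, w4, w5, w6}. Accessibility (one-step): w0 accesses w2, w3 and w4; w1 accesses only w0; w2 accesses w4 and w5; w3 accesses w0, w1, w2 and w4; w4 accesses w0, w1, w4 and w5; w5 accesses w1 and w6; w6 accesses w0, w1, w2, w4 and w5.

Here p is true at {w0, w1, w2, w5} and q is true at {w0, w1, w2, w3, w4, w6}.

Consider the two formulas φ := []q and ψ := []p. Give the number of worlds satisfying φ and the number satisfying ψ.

For []q:
w0: successors {w2, w3, w4}; q there: w2:T, w3:T, w4:T. ✓
w1: successors {w0}; q there: w0:T. ✓
w2: successors {w4, w5}; q there: w4:T, w5:F. ✗
w3: successors {w0, w1, w2, w4}; q there: w0:T, w1:T, w2:T, w4:T. ✓
w4: successors {w0, w1, w4, w5}; q there: w0:T, w1:T, w4:T, w5:F. ✗
w5: successors {w1, w6}; q there: w1:T, w6:T. ✓
w6: successors {w0, w1, w2, w4, w5}; q there: w0:T, w1:T, w2:T, w4:T, w5:F. ✗
— 4 worlds.
For []p:
w0: successors {w2, w3, w4}; p there: w2:T, w3:F, w4:F. ✗
w1: successors {w0}; p there: w0:T. ✓
w2: successors {w4, w5}; p there: w4:F, w5:T. ✗
w3: successors {w0, w1, w2, w4}; p there: w0:T, w1:T, w2:T, w4:F. ✗
w4: successors {w0, w1, w4, w5}; p there: w0:T, w1:T, w4:F, w5:T. ✗
w5: successors {w1, w6}; p there: w1:T, w6:F. ✗
w6: successors {w0, w1, w2, w4, w5}; p there: w0:T, w1:T, w2:T, w4:F, w5:T. ✗
— 1 world.

4 and 1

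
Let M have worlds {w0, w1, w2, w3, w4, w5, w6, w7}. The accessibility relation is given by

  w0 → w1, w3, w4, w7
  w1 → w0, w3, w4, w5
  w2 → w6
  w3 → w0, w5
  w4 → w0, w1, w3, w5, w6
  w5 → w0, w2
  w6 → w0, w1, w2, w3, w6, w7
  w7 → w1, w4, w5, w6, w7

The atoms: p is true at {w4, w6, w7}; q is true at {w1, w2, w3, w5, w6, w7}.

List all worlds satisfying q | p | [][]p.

w0: q | p is F, [][]p is F. ✗
w1: q | p is T, [][]p is F. ✓
w2: q | p is T, [][]p is F. ✓
w3: q | p is T, [][]p is F. ✓
w4: q | p is T, [][]p is F. ✓
w5: q | p is T, [][]p is F. ✓
w6: q | p is T, [][]p is F. ✓
w7: q | p is T, [][]p is F. ✓

{w1, w2, w3, w4, w5, w6, w7}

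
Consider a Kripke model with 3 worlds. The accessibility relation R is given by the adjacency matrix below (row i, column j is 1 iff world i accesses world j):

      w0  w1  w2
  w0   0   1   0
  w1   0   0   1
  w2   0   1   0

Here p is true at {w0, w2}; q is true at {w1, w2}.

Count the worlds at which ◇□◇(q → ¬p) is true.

w0: successors {w1}; □◇(q → ¬p) there: w1:T. ✓
w1: successors {w2}; □◇(q → ¬p) there: w2:F. ✗
w2: successors {w1}; □◇(q → ¬p) there: w1:T. ✓
Satisfying worlds: {w0, w2}.

2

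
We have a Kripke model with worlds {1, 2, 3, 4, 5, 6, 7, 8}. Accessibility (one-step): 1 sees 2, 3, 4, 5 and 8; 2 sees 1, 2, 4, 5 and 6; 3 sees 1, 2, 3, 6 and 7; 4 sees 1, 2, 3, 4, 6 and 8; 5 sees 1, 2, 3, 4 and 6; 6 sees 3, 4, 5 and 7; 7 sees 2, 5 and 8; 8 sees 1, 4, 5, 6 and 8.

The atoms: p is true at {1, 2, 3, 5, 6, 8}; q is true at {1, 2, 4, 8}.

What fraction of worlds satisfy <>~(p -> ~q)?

7/8

1: successors {2, 3, 4, 5, 8}; ~(p -> ~q) there: 2:T, 3:F, 4:F, 5:F, 8:T. ✓
2: successors {1, 2, 4, 5, 6}; ~(p -> ~q) there: 1:T, 2:T, 4:F, 5:F, 6:F. ✓
3: successors {1, 2, 3, 6, 7}; ~(p -> ~q) there: 1:T, 2:T, 3:F, 6:F, 7:F. ✓
4: successors {1, 2, 3, 4, 6, 8}; ~(p -> ~q) there: 1:T, 2:T, 3:F, 4:F, 6:F, 8:T. ✓
5: successors {1, 2, 3, 4, 6}; ~(p -> ~q) there: 1:T, 2:T, 3:F, 4:F, 6:F. ✓
6: successors {3, 4, 5, 7}; ~(p -> ~q) there: 3:F, 4:F, 5:F, 7:F. ✗
7: successors {2, 5, 8}; ~(p -> ~q) there: 2:T, 5:F, 8:T. ✓
8: successors {1, 4, 5, 6, 8}; ~(p -> ~q) there: 1:T, 4:F, 5:F, 6:F, 8:T. ✓
That's 7 of 8 worlds, so 7/8.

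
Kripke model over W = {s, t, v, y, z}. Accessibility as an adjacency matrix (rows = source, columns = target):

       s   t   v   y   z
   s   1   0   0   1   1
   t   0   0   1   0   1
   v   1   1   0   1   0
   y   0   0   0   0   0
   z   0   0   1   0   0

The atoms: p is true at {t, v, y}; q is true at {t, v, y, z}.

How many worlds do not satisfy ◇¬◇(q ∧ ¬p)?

s: successors {s, y, z}; ¬◇(q ∧ ¬p) there: s:F, y:T, z:T. ✓
t: successors {v, z}; ¬◇(q ∧ ¬p) there: v:T, z:T. ✓
v: successors {s, t, y}; ¬◇(q ∧ ¬p) there: s:F, t:F, y:T. ✓
y: no successors, so ◇¬◇(q ∧ ¬p) fails. ✗
z: successors {v}; ¬◇(q ∧ ¬p) there: v:T. ✓
Satisfying worlds: {s, t, v, z}.
So ◇¬◇(q ∧ ¬p) fails at the other 1 world.

1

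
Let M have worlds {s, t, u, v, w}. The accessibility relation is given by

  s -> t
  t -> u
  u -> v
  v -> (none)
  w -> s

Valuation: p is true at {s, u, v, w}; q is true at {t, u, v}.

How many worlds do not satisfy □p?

1

s: successors {t}; p there: t:F. ✗
t: successors {u}; p there: u:T. ✓
u: successors {v}; p there: v:T. ✓
v: no successors, so □p holds vacuously. ✓
w: successors {s}; p there: s:T. ✓
Satisfying worlds: {t, u, v, w}.
So □p fails at the other 1 world.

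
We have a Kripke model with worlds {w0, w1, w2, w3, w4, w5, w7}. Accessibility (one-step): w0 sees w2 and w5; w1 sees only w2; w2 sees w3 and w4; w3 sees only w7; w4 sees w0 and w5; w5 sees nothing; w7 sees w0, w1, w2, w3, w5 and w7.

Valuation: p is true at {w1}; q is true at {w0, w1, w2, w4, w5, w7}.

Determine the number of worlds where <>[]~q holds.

3

w0: successors {w2, w5}; []~q there: w2:F, w5:T. ✓
w1: successors {w2}; []~q there: w2:F. ✗
w2: successors {w3, w4}; []~q there: w3:F, w4:F. ✗
w3: successors {w7}; []~q there: w7:F. ✗
w4: successors {w0, w5}; []~q there: w0:F, w5:T. ✓
w5: no successors, so <>[]~q fails. ✗
w7: successors {w0, w1, w2, w3, w5, w7}; []~q there: w0:F, w1:F, w2:F, w3:F, w5:T, w7:F. ✓
Satisfying worlds: {w0, w4, w7}.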